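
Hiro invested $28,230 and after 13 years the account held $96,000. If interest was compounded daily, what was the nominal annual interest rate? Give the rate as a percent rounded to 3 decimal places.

9.416%

(1 + r/365)^4745 = 96,000/28,230 = 3.40064.
1 + r/365 = 3.40064^(1/4745) ≈ 1.000258, so r/365 ≈ 0.000257981.
r ≈ 365·0.000257981 = 9.41631%.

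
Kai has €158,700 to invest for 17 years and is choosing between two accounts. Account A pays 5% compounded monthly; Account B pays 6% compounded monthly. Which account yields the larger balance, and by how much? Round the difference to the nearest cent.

Account A growth factor: (1 + 0.05/12)^204 ≈ 2.33551884608; balance ≈ 370,646.8409.
Account B growth factor: (1 + 0.005)^204 ≈ 2.76615555041; balance ≈ 438,988.8859.
Account B is larger by 68,342.0450.

Account B, by €68,342.04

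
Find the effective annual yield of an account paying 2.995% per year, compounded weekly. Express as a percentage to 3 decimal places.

One year is 52 periods at 0.000575962 each: (1 + 0.000575962)^52 ≈ 1.030394.
EAR = 1.030394 − 1 ≈ 3.03941%.

3.039%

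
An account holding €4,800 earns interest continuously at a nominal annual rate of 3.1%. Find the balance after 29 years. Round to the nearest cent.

A = P·e^(rt) = 4,800·e^(0.031·29) = 4,800·e^0.899.
e^0.899 ≈ 2.4571447374, so A ≈ 11,794.2947.

€11,794.29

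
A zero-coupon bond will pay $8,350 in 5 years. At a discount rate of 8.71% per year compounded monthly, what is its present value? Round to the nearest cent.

Growth factor = (1 + 0.0871/12)^60 ≈ 1.543306364.
P = 8,350/1.543306364 ≈ 5,410.4617.

$5,410.46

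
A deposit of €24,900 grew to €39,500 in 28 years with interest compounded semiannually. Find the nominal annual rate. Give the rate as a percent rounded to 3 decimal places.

(1 + r/2)^56 = 39,500/24,900 = 1.58635.
1 + r/2 = 1.58635^(1/56) ≈ 1.008274, so r/2 ≈ 0.00827391.
r ≈ 2·0.00827391 = 1.65478%.

1.655%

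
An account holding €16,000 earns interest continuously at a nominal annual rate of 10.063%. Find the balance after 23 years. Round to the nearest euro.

€161,916

A = P·e^(rt) = 16,000·e^(0.10063·23) = 16,000·e^2.31449.
e^2.31449 ≈ 10.1197605246, so A ≈ 161,916.1684.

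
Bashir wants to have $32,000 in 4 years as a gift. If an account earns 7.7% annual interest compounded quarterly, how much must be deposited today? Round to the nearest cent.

Growth factor = (1 + 0.01925)^16 ≈ 1.356724045.
P = 32,000/1.356724045 ≈ 23,586.2260.

$23,586.23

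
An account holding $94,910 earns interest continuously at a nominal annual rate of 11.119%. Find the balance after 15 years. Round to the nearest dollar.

$503,095

A = P·e^(rt) = 94,910·e^(0.11119·15) = 94,910·e^1.66785.
e^1.66785 ≈ 5.30075890537, so A ≈ 503,095.0277.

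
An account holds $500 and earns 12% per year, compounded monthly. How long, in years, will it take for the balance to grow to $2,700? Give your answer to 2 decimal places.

(1 + 0.01)^(12t) = 2,700/500 = 5.4.
12t·ln(1 + 0.01) = ln(5.4); 12t = 1.6864/0.00995033 ≈ 169.4817.
t ≈ 14.1235 years.

14.12 years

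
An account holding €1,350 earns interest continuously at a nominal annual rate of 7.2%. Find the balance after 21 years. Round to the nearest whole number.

A = P·e^(rt) = 1,350·e^(0.072·21) = 1,350·e^1.512.
e^1.512 ≈ 4.535793315, so A ≈ 6,123.3210.

€6,123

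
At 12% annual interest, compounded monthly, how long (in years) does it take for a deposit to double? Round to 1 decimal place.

(1 + 0.01)^(12t) = 2.
12t = ln 2 / ln(1 + 0.01) ≈ 0.69315/0.00995033 ≈ 69.6607.
t ≈ 5.8051.

5.8 years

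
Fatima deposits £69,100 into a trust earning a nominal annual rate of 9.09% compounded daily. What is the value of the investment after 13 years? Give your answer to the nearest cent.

Growth factor = (1 + 0.0909/365)^4745 ≈ 3.25943177648.
A ≈ 69,100 × 3.25943177648 ≈ 225,226.7358.

£225,226.74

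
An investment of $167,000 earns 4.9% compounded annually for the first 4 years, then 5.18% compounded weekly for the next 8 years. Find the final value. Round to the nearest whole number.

$305,985

After 4 years at 4.9%: 167,000 × 1.2108823608 ≈ 202,217.3543.
Then 8 years at 5.18%: 202,217.3543 × 1.51315024698 ≈ 305,985.2395.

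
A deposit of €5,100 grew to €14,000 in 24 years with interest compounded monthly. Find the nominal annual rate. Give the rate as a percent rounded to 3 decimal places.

(1 + r/12)^288 = 14,000/5,100 = 2.7451.
1 + r/12 = 2.7451^(1/288) ≈ 1.003512, so r/12 ≈ 0.00351246.
r ≈ 12·0.00351246 = 4.21496%.

4.215%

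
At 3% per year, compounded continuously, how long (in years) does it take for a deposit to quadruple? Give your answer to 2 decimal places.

e^(0.03t) = 4, so 0.03t = ln 4 ≈ 1.3863.
t ≈ 1.3863/0.03 ≈ 46.2098.

46.21 years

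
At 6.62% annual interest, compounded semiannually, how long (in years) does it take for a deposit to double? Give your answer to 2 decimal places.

10.64 years

(1 + 0.0331)^(2t) = 2.
2t = ln 2 / ln(1 + 0.0331) ≈ 0.69315/0.032564 ≈ 21.2857.
t ≈ 10.6428.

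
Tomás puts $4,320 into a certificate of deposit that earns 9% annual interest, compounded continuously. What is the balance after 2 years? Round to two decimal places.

$5,171.98

A = P·e^(rt) = 4,320·e^(0.09·2) = 4,320·e^0.18.
e^0.18 ≈ 1.197217363, so A ≈ 5,171.9790.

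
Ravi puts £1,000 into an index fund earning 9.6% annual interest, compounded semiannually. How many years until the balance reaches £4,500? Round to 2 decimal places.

16.04 years

(1 + 0.048)^(2t) = 4,500/1,000 = 4.5.
2t·ln(1 + 0.048) = ln(4.5); 2t = 1.5041/0.0468836 ≈ 32.0811.
t ≈ 16.0406 years.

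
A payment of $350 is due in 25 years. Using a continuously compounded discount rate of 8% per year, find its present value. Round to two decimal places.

$47.37

P = A·e^(−rt) = 350·e^(−2).
e^(−2) ≈ 0.135335283, so P ≈ 47.3673.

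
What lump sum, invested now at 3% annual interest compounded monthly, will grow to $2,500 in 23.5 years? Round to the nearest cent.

Periodic rate = 3%/12 = 0.0025; 282 periods.
P = 2,500/(1 + 0.0025)^282 ≈ 2,500/2.02206692 ≈ 1,236.3587.

$1,236.36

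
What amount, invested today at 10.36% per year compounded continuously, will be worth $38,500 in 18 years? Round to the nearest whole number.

$5,965

P = A·e^(−rt) = 38,500·e^(−1.8648).
e^(−1.8648) ≈ 0.15492719223, so P ≈ 5,964.6969.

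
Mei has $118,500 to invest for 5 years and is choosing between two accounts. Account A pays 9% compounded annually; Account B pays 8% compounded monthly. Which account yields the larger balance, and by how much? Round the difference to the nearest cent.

Account A growth factor: (1 + 0.09)^5 ≈ 1.5386239549; balance ≈ 182,326.9387.
Account B growth factor: (1 + 0.08/12)^60 ≈ 1.4898457083; balance ≈ 176,546.7164.
Account A is larger by 5,780.2222.

Account A, by $5,780.22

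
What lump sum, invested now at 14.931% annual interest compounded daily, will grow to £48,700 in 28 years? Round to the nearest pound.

£745

Periodic rate = 14.931%/365 = 0.000409068; 10220 periods.
P = 48,700/(1 + 0.14931/365)^10220 ≈ 48,700/65.354424398 ≈ 745.1676.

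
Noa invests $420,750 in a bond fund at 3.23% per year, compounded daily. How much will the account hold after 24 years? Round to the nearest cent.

$913,427.98

Growth factor = (1 + 0.0323/365)^8760 ≈ 2.17095182861.
A ≈ 420,750 × 2.17095182861 ≈ 913,427.9819.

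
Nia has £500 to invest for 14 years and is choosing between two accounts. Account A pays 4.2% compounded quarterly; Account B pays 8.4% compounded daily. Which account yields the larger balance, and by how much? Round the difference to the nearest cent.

A: (1 + 0.0105)^56 ≈ 1.79487331, so 500 × 1.79487331 ≈ 897.4367.
B: (1 + 0.084/365)^5110 ≈ 3.240944178, so 500 × 3.240944178 ≈ 1,620.4721.
Difference ≈ 723.0354 in favor of B.

Account B, by £723.04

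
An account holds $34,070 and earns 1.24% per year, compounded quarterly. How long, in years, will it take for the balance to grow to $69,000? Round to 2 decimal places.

We need (1 + 0.0031)^(4t) = 2.0252, so 4t = ln 2.0252 / ln 1.0031 ≈ 227.9944.
t ≈ 227.9944/4 = 56.9986 years.

57.00 years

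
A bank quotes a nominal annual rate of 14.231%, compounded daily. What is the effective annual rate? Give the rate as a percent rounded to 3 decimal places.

15.290%

One year is 365 periods at 0.00038989 each: (1 + 0.00038989)^365 ≈ 1.152902.
EAR = 1.152902 − 1 ≈ 15.29020%.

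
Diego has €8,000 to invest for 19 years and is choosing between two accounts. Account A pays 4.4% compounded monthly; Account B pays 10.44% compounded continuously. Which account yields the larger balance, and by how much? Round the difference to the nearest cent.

A: (1 + 0.044/12)^228 ≈ 2.3035952844, so 8,000 × 2.3035952844 ≈ 18,428.7623.
B: e^(0.1044·19) = e^1.9836 ≈ 7.2688638493, so 8,000 × 7.2688638493 ≈ 58,150.9108.
Difference ≈ 39,722.1485 in favor of B.

Account B, by €39,722.15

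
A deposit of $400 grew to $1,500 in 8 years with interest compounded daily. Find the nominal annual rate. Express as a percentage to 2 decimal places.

16.53%

(1 + r/365)^2920 = 1,500/400 = 3.75.
1 + r/365 = 3.75^(1/2920) ≈ 1.000453, so r/365 ≈ 0.000452759.
r ≈ 365·0.000452759 = 16.52569%.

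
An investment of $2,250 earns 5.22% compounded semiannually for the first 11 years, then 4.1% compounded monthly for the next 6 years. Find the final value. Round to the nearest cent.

Phase 1: 2,250·(1 + 0.0261)^22 ≈ 3,966.0268.
Phase 2: 3,966.0268·(1 + 0.041/12)^72 ≈ 5,070.0237.

$5,070.02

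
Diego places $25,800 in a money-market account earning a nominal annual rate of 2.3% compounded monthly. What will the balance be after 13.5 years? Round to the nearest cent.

Growth factor = (1 + 0.023/12)^162 ≈ 1.3637016682.
A ≈ 25,800 × 1.3637016682 ≈ 35,183.5030.

$35,183.50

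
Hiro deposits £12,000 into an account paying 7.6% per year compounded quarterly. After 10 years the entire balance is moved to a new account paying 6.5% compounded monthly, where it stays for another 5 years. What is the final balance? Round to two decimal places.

£35,230.06

After 10 years at 7.6%: 12,000 × 2.1230848939 ≈ 25,477.0187.
Then 5 years at 6.5%: 25,477.0187 × 1.3828173242 ≈ 35,230.0629.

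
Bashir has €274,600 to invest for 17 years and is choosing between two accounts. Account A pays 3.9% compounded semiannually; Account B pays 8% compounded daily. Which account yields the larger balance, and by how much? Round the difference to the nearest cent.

Account B, by €540,234.78

Account A growth factor: (1 + 0.0195)^34 ≈ 1.92826102821; balance ≈ 529,500.4783.
Account B growth factor: (1 + 0.08/365)^6205 ≈ 3.895612736972; balance ≈ 1,069,735.2576.
Account B is larger by 540,234.7792.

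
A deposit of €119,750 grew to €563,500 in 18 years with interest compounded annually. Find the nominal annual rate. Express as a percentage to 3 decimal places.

8.985%

The 18-period growth factor is 563,500/119,750 = 4.70564.
r = 4.70564^(1/18) − 1 ≈ 0.0898524, i.e. 8.98524%.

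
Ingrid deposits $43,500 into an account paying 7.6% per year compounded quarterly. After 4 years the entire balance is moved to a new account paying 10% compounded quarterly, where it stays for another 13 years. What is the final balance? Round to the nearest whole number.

Phase 1: 43,500·(1 + 0.019)^16 ≈ 58,786.3101.
Phase 2: 58,786.3101·(1 + 0.025)^52 ≈ 212,283.9702.

$212,284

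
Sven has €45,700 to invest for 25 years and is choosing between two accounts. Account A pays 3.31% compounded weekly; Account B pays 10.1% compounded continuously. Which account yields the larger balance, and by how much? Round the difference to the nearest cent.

A: (1 + 0.0331/52)^1300 ≈ 2.28699046067, so 45,700 × 2.28699046067 ≈ 104,515.4641.
B: e^(0.101·25) = e^2.525 ≈ 12.4908952636, so 45,700 × 12.4908952636 ≈ 570,833.9135.
Difference ≈ 466,318.4495 in favor of B.

Account B, by €466,318.45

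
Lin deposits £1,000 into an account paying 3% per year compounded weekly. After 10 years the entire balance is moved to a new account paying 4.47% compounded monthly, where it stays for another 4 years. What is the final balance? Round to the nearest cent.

£1,613.46

Phase 1: 1,000·(1 + 0.03/52)^520 ≈ 1,349.7420.
Phase 2: 1,349.7420·(1 + 0.003725)^48 ≈ 1,613.4606.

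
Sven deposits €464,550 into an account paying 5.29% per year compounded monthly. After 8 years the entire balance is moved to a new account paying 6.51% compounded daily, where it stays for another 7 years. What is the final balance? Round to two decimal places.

Phase 1: 464,550·(1 + 0.0529/12)^96 ≈ 708,633.9652.
Phase 2: 708,633.9652·(1 + 0.0651/365)^2555 ≈ 1,117,666.7032.

€1,117,666.70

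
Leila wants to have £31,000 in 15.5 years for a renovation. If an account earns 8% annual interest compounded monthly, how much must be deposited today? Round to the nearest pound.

£9,008

Periodic rate = 8%/12 = 0.00666667; 186 periods.
P = 31,000/(1 + 0.08/12)^186 ≈ 31,000/3.4414226456 ≈ 9,007.9026.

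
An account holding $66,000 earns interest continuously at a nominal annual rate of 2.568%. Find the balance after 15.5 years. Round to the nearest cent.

$98,267.64

A = P·e^(rt) = 66,000·e^(0.02568·15.5) = 66,000·e^0.39804.
e^0.39804 ≈ 1.4889035849, so A ≈ 98,267.6366.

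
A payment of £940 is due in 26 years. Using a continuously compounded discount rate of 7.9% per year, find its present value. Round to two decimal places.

P = A·e^(−rt) = 940·e^(−2.054).
e^(−2.054) ≈ 0.128220992, so P ≈ 120.5277.

£120.53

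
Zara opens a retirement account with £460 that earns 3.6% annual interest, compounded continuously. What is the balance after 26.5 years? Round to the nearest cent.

A = P·e^(rt) = 460·e^(0.036·26.5) = 460·e^0.954.
e^0.954 ≈ 2.596073211, so A ≈ 1,194.1937.

£1,194.19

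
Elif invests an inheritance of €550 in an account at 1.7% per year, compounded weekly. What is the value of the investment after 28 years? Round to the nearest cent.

€885.22

Periodic rate = 1.7%/52 = 0.000326923; periods = 52·28 = 1456.
A = 550·(1 + 0.017/52)^1456 ≈ 550·1.60949781 ≈ 885.2238.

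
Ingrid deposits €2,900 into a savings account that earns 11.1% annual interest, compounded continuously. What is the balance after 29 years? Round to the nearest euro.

€72,509

A = P·e^(rt) = 2,900·e^(0.111·29) = 2,900·e^3.219.
e^3.219 ≈ 25.003104571, so A ≈ 72,509.0033.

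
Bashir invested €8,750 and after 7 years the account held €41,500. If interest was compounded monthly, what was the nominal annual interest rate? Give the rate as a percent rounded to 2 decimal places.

22.45%

(1 + r/12)^84 = 41,500/8,750 = 4.74286.
1 + r/12 = 4.74286^(1/84) ≈ 1.018704, so r/12 ≈ 0.0187042.
r ≈ 12·0.0187042 = 22.44504%.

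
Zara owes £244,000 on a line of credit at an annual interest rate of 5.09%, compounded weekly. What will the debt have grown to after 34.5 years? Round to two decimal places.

£1,411,430.96

Growth factor = (1 + 0.0509/52)^1794 ≈ 5.784553116732.
A ≈ 244,000 × 5.784553116732 ≈ 1,411,430.9605.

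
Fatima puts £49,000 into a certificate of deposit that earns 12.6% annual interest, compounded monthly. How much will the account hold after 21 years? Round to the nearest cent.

Periodic rate = 12.6%/12 = 0.0105; periods = 12·21 = 252.
A = 49,000·(1 + 0.0105)^252 ≈ 49,000·13.9043950542 ≈ 681,315.3577.

£681,315.36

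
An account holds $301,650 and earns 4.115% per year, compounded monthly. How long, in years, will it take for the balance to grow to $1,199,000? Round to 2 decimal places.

33.59 years

(1 + 0.00342917)^(12t) = 1,199,000/301,650 = 3.9748.
12t·ln(1 + 0.00342917) = ln(3.9748); 12t = 1.38/0.0034233 ≈ 403.1127.
t ≈ 33.5927 years.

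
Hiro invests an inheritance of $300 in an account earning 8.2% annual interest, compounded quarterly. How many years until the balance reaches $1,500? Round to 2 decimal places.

19.83 years

(1 + 0.0205)^(4t) = 1,500/300 = 5.
4t·ln(1 + 0.0205) = ln(5); 4t = 1.6094/0.0202927 ≈ 79.3112.
t ≈ 19.8278 years.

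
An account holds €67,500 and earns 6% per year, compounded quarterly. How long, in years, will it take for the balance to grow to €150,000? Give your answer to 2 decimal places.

We need (1 + 0.015)^(4t) = 2.2222, so 4t = ln 2.2222 / ln 1.015 ≈ 53.6321.
t ≈ 53.6321/4 = 13.4080 years.

13.41 years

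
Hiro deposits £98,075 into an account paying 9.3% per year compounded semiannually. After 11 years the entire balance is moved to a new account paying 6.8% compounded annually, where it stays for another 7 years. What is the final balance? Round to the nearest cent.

£422,493.67

Phase 1: 98,075·(1 + 0.0465)^22 ≈ 266,576.2385.
Phase 2: 266,576.2385·(1 + 0.068)^7 ≈ 422,493.6680.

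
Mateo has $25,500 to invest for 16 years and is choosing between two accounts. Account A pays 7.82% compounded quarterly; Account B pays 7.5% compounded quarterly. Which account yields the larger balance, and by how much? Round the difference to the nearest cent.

A: (1 + 0.01955)^64 ≈ 3.4525967277, so 25,500 × 3.4525967277 ≈ 88,041.2166.
B: (1 + 0.01875)^64 ≈ 3.2834302264, so 25,500 × 3.2834302264 ≈ 83,727.4708.
Difference ≈ 4,313.7458 in favor of A.

Account A, by $4,313.75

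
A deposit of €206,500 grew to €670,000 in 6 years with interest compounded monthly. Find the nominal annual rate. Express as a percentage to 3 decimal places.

19.777%

The 72-period growth factor is 670,000/206,500 = 3.24455.
r/12 = 3.24455^(1/72) − 1 ≈ 0.0164812, so r ≈ 12·0.0164812 = 19.77750%.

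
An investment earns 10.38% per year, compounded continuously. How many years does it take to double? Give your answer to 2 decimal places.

6.68 years

e^(0.1038t) = 2, so 0.1038t = ln 2 ≈ 0.69315.
t ≈ 0.69315/0.1038 ≈ 6.6777.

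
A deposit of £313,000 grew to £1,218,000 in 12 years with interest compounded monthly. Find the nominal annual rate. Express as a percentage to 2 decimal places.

11.38%

(1 + r/12)^144 = 1,218,000/313,000 = 3.89137.
1 + r/12 = 3.89137^(1/144) ≈ 1.009481, so r/12 ≈ 0.00948051.
r ≈ 12·0.00948051 = 11.37661%.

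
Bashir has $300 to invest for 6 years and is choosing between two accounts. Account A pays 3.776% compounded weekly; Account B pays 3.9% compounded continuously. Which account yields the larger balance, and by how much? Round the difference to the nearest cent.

Account A growth factor: (1 + 0.03776/52)^312 ≈ 1.25417474; balance ≈ 376.2524.
Account B growth factor: e^(0.039·6) = e^0.234 ≈ 1.26364449; balance ≈ 379.0933.
Account B is larger by 2.8409.

Account B, by $2.84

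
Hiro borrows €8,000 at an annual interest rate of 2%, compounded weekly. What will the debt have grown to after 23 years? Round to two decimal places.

€12,671.47

Periodic rate = 2%/52 = 0.000384615; periods = 52·23 = 1196.
A = 8,000·(1 + 0.02/52)^1196 ≈ 8,000·1.5839338975 ≈ 12,671.4712.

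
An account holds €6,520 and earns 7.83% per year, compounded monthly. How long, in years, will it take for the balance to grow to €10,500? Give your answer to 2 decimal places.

We need (1 + 0.006525)^(12t) = 1.6104, so 12t = ln 1.6104 / ln 1.006525 ≈ 73.2649.
t ≈ 73.2649/12 = 6.1054 years.

6.11 years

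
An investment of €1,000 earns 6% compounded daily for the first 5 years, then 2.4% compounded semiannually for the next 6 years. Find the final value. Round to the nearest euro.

€1,558

Phase 1: 1,000·(1 + 0.06/365)^1825 ≈ 1,349.8255.
Phase 2: 1,349.8255·(1 + 0.012)^12 ≈ 1,557.5564.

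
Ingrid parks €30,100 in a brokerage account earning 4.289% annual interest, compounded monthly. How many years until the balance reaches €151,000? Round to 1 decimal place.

(1 + 0.00357417)^(12t) = 151,000/30,100 = 5.0166.
12t·ln(1 + 0.00357417) = ln(5.0166); 12t = 1.6128/0.00356779 ≈ 452.0313.
t ≈ 37.6693 years.

37.7 years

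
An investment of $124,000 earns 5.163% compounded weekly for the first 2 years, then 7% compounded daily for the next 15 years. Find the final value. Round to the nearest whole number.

$392,835

After 2 years at 5.163%: 124,000 × 1.1087228544 ≈ 137,481.6339.
Then 15 years at 7%: 137,481.6339 × 2.85736344692 ≈ 392,834.9955.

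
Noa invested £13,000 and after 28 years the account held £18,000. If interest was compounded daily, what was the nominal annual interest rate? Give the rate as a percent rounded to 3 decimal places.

1.162%

(1 + r/365)^10220 = 18,000/13,000 = 1.38462.
1 + r/365 = 1.38462^(1/10220) ≈ 1.000032, so r/365 ≈ 0.0000318422.
r ≈ 365·0.0000318422 = 1.16224%.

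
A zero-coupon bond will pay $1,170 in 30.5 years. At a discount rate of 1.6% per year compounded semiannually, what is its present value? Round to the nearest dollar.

$720

Growth factor = (1 + 0.008)^61 ≈ 1.625894862.
P = 1,170/1.625894862 ≈ 719.6037.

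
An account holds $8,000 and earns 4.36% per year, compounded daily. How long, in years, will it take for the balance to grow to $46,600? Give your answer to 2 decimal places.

(1 + 0.000119452)^(365t) = 46,600/8,000 = 5.825.
365t·ln(1 + 0.000119452) = ln(5.825); 365t = 1.7622/0.000119445 ≈ 14752.9002.
t ≈ 40.4189 years.

40.42 years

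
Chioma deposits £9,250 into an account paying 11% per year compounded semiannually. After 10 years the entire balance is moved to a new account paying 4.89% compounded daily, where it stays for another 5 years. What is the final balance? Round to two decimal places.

Phase 1: 9,250·(1 + 0.055)^20 ≈ 26,989.2568.
Phase 2: 26,989.2568·(1 + 0.0489/365)^1825 ≈ 34,464.2486.

£34,464.25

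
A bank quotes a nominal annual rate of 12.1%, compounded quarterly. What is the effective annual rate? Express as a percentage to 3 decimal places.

12.660%

EAR = (1 + 12.1%/4)^4 − 1 = (1 + 0.03025)^4 − 1.
(1 + 0.03025)^4 ≈ 1.126602, so EAR ≈ 12.66019%.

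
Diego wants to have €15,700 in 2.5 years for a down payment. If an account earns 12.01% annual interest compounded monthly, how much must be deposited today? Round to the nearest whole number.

Growth factor = (1 + 0.1201/12)^30 ≈ 1.3481825812.
P = 15,700/1.3481825812 ≈ 11,645.3070.

€11,645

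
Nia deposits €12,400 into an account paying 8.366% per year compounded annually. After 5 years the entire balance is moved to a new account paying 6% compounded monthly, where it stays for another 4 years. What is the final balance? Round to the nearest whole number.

After 5 years at 8.366%: 12,400 × 1.4943943436 ≈ 18,530.4899.
Then 4 years at 6%: 18,530.4899 × 1.2704891611 ≈ 23,542.7865.

€23,543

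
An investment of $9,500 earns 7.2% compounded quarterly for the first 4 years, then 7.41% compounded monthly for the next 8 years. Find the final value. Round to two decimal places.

After 4 years at 7.2%: 9,500 × 1.3303455095 ≈ 12,638.2823.
Then 8 years at 7.41%: 12,638.2823 × 1.8057521885 ≈ 22,821.6060.

$22,821.61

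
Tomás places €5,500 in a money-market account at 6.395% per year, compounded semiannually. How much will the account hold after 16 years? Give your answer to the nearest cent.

€15,058.31

Periodic rate = 6.395%/2 = 0.031975; periods = 2·16 = 32.
A = 5,500·(1 + 0.031975)^32 ≈ 5,500·2.7378751934 ≈ 15,058.3136.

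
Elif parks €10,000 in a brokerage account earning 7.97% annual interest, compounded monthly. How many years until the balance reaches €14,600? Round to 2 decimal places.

We need (1 + 0.00664167)^(12t) = 1.46, so 12t = ln 1.46 / ln 1.006642 ≈ 57.1681.
t ≈ 57.1681/12 = 4.7640 years.

4.76 years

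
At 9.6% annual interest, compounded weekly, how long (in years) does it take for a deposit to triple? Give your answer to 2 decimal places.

11.45 years

(1 + 0.00184615)^(52t) = 3.
52t = ln 3 / ln(1 + 0.00184615) ≈ 1.0986/0.00184445 ≈ 595.6308.
t ≈ 11.4544.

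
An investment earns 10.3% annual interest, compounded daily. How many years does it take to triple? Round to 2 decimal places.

(1 + 0.000282192)^(365t) = 3.
365t = ln 3 / ln(1 + 0.000282192) ≈ 1.0986/0.000282152 ≈ 3893.6899.
t ≈ 10.6676.

10.67 years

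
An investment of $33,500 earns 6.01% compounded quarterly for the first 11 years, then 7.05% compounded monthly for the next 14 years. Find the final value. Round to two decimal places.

After 11 years at 6.01%: 33,500 × 1.92742069226 ≈ 64,568.5932.
Then 14 years at 7.05%: 64,568.5932 × 2.67543502512 ≈ 172,749.0757.

$172,749.08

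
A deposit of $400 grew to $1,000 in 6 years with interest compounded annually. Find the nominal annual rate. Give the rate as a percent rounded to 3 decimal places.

16.499%

The 6-period growth factor is 1,000/400 = 2.5.
r = 2.5^(1/6) − 1 ≈ 0.164993, i.e. 16.49931%.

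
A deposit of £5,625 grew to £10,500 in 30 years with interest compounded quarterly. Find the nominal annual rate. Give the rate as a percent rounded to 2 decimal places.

2.09%

The 120-period growth factor is 10,500/5,625 = 1.86667.
r/4 = 1.86667^(1/120) − 1 ≈ 0.00521484, so r ≈ 4·0.00521484 = 2.08593%.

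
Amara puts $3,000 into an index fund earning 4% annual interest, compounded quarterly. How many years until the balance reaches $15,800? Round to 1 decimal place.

41.7 years

(1 + 0.01)^(4t) = 15,800/3,000 = 5.2667.
4t·ln(1 + 0.01) = ln(5.2667); 4t = 1.6614/0.00995033 ≈ 166.9691.
t ≈ 41.7423 years.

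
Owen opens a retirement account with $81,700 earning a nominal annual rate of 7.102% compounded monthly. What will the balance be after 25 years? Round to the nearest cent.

Periodic rate = 7.102%/12 = 0.00591833; periods = 12·25 = 300.
A = 81,700·(1 + 0.07102/12)^300 ≈ 81,700·5.87241896242 ≈ 479,776.6292.

$479,776.63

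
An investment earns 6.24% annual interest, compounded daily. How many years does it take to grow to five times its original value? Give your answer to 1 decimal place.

25.8 years

(1 + 0.000170959)^(365t) = 5.
365t = ln 5 / ln(1 + 0.000170959) ≈ 1.6094/0.000170944 ≈ 9414.9848.
t ≈ 25.7945.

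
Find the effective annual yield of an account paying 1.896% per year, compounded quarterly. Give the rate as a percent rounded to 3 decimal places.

One year is 4 periods at 0.00474 each: (1 + 0.00474)^4 ≈ 1.019095.
EAR = 1.019095 − 1 ≈ 1.90952%.

1.910%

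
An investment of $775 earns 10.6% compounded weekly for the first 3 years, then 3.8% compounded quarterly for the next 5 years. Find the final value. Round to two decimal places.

$1,286.45

After 3 years at 10.6%: 775 × 1.373931481 ≈ 1,064.7969.
Then 5 years at 3.8%: 1,064.7969 × 1.208165599 ≈ 1,286.4510.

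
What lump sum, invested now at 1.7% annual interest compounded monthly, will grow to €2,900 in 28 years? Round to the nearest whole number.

Growth factor = (1 + 0.017/12)^336 ≈ 1.609080908.
P = 2,900/1.609080908 ≈ 1,802.2711.

€1,802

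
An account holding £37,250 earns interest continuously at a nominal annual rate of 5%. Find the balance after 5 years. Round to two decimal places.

£47,829.95

A = P·e^(rt) = 37,250·e^(0.05·5) = 37,250·e^0.25.
e^0.25 ≈ 1.2840254167, so A ≈ 47,829.9468.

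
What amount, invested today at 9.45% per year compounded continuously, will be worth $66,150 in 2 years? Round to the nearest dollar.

P = A·e^(−rt) = 66,150·e^(−0.189).
e^(−0.189) ≈ 0.82778650669, so P ≈ 54,758.0774.

$54,758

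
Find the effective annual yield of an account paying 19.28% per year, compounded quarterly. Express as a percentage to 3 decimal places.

EAR = (1 + 19.28%/4)^4 − 1 = (1 + 0.0482)^4 − 1.
(1 + 0.0482)^4 ≈ 1.207193, so EAR ≈ 20.71928%.

20.719%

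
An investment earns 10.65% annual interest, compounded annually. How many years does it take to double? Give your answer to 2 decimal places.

(1 + 0.1065)^t = 2.
t = ln 2 / ln(1 + 0.1065) ≈ 0.69315/0.101202 ≈ 6.8492.

6.85 years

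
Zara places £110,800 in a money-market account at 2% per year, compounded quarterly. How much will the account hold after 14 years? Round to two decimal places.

Periodic rate = 2%/4 = 0.005; periods = 4·14 = 56.
A = 110,800·(1 + 0.005)^56 ≈ 110,800·1.32220701918 ≈ 146,500.5377.

£146,500.54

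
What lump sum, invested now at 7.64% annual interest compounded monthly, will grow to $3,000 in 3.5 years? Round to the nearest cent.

$2,298.05

Periodic rate = 7.64%/12 = 0.00636667; 42 periods.
P = 3,000/(1 + 0.0764/12)^42 ≈ 3,000/1.305455958 ≈ 2,298.0477.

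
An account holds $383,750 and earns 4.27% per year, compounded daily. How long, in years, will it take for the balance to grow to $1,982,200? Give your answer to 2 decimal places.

We need (1 + 0.000116986)^(365t) = 5.1653, so 365t = ln 5.1653 / ln 1.000117 ≈ 14036.4072.
t ≈ 14036.4072/365 = 38.4559 years.

38.46 years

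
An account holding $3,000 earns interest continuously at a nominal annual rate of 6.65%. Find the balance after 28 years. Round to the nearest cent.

A = P·e^(rt) = 3,000·e^(0.0665·28) = 3,000·e^1.862.
e^1.862 ≈ 6.436597101, so A ≈ 19,309.7913.

$19,309.79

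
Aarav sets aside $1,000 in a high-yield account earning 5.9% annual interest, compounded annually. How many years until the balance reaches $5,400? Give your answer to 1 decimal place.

29.4 years

(1 + 0.059)^t = 5,400/1,000 = 5.4.
t·ln(1 + 0.059) = ln(5.4); t = 1.6864/0.0573251 ≈ 29.4182.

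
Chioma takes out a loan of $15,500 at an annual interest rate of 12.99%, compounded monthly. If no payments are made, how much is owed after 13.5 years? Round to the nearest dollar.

$88,683

Periodic rate = 12.99%/12 = 0.010825; periods = 12·13.5 = 162.
A = 15,500·(1 + 0.010825)^162 ≈ 15,500·5.7214731501 ≈ 88,682.8338.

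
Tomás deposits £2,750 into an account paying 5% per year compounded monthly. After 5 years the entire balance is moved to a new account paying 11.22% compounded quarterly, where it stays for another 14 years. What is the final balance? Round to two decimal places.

After 5 years at 5%: 2,750 × 1.2833586785 ≈ 3,529.2364.
Then 14 years at 11.22%: 3,529.2364 × 4.7075755158 ≈ 16,614.1467.

£16,614.15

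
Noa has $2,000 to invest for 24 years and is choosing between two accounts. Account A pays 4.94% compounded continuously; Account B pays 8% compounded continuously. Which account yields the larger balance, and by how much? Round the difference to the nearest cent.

Account B, by $7,096.62

A: e^(0.0494·24) = e^1.1856 ≈ 3.272649822, so 2,000 × 3.272649822 ≈ 6,545.2996.
B: e^(0.08·24) = e^1.92 ≈ 6.8209584693, so 2,000 × 6.8209584693 ≈ 13,641.9169.
Difference ≈ 7,096.6173 in favor of B.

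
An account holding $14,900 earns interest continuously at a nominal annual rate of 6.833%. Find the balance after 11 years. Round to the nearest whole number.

$31,595

A = P·e^(rt) = 14,900·e^(0.06833·11) = 14,900·e^0.75163.
e^0.75163 ≈ 2.1204535405, so A ≈ 31,594.7578.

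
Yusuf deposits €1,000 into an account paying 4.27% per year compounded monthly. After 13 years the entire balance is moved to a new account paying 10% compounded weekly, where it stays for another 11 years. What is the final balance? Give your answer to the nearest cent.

After 13 years at 4.27%: 1,000 × 1.740399564 ≈ 1,740.3996.
Then 11 years at 10%: 1,740.3996 × 3.000994284 ≈ 5,222.9291.

€5,222.93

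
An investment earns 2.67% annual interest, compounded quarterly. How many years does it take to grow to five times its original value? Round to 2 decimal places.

60.48 years

(1 + 0.006675)^(4t) = 5.
4t = ln 5 / ln(1 + 0.006675) ≈ 1.6094/0.00665282 ≈ 241.9181.
t ≈ 60.4795.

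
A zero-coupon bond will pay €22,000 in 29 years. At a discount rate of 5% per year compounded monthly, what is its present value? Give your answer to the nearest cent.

Periodic rate = 5%/12 = 0.00416667; 348 periods.
P = 22,000/(1 + 0.05/12)^348 ≈ 22,000/4.2502913424 ≈ 5,176.1158.

€5,176.12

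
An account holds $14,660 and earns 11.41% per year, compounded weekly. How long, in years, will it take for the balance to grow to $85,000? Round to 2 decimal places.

(1 + 0.00219423)^(52t) = 85,000/14,660 = 5.7981.
52t·ln(1 + 0.00219423) = ln(5.7981); 52t = 1.7575/0.00219183 ≈ 801.8555.
t ≈ 15.4203 years.

15.42 years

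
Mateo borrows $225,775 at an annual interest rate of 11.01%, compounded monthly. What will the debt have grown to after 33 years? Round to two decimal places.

Periodic rate = 11.01%/12 = 0.009175; periods = 12·33 = 396.
A = 225,775·(1 + 0.009175)^396 ≈ 225,775·37.2158033001 ≈ 8,402,397.9901.

$8,402,397.99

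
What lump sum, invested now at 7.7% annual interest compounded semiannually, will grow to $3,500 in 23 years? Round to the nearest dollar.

Growth factor = (1 + 0.0385)^46 ≈ 5.684588604.
P = 3,500/5.684588604 ≈ 615.6998.

$616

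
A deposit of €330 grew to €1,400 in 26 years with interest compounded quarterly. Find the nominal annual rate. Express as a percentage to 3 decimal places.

(1 + r/4)^104 = 1,400/330 = 4.24242.
1 + r/4 = 4.24242^(1/104) ≈ 1.013993, so r/4 ≈ 0.0139925.
r ≈ 4·0.0139925 = 5.59701%.

5.597%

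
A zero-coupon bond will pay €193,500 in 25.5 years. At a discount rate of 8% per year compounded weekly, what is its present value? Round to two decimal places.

€25,200.03

Periodic rate = 8%/52 = 0.00153846; 1326 periods.
P = 193,500/(1 + 0.08/52)^1326 ≈ 193,500/7.67856266649 ≈ 25,200.0288.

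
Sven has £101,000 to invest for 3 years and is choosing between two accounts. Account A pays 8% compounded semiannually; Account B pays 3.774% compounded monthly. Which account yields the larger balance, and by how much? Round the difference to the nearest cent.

A: (1 + 0.04)^6 ≈ 1.2653190185, so 101,000 × 1.2653190185 ≈ 127,797.2209.
B: (1 + 0.003145)^36 ≈ 1.1196793324, so 101,000 × 1.1196793324 ≈ 113,087.6126.
Difference ≈ 14,709.6083 in favor of A.

Account A, by £14,709.61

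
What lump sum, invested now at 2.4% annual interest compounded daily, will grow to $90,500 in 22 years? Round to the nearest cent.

Periodic rate = 2.4%/365 = 0.0000657534; 8030 periods.
P = 90,500/(1 + 0.024/365)^8030 ≈ 90,500/1.6955084085 ≈ 53,376.3204.

$53,376.32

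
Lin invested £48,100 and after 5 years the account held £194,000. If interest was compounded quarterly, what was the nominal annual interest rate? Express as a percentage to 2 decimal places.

The 20-period growth factor is 194,000/48,100 = 4.03326.
r/4 = 4.03326^(1/20) − 1 ≈ 0.0722174, so r ≈ 4·0.0722174 = 28.88694%.

28.89%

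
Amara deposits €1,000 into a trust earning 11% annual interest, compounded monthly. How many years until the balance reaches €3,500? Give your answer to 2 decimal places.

We need (1 + 0.00916667)^(12t) = 3.5, so 12t = ln 3.5 / ln 1.009167 ≈ 137.2905.
t ≈ 137.2905/12 = 11.4409 years.

11.44 years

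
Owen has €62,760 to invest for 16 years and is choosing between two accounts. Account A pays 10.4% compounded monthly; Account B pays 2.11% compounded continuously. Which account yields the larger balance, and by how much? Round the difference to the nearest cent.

A: (1 + 0.104/12)^192 ≈ 5.24266903263, so 62,760 × 5.24266903263 ≈ 329,029.9085.
B: e^(0.0211·16) = e^0.3376 ≈ 1.4015797594, so 62,760 × 1.4015797594 ≈ 87,963.1457.
Difference ≈ 241,066.7628 in favor of A.

Account A, by €241,066.76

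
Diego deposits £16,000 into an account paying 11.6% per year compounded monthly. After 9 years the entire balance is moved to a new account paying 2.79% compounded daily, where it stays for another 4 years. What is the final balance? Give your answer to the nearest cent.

Phase 1: 16,000·(1 + 0.116/12)^108 ≈ 45,221.6072.
Phase 2: 45,221.6072·(1 + 0.0279/365)^1460 ≈ 50,560.5052.

£50,560.51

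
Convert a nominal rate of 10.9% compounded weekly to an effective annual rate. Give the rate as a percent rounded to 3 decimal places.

One year is 52 periods at 0.00209615 each: (1 + 0.00209615)^52 ≈ 1.115035.
EAR = 1.115035 − 1 ≈ 11.50351%.

11.504%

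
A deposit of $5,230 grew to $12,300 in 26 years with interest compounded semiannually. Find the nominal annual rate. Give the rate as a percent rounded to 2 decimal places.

The 52-period growth factor is 12,300/5,230 = 2.35182.
r/2 = 2.35182^(1/52) − 1 ≈ 0.0165819, so r ≈ 2·0.0165819 = 3.31638%.

3.32%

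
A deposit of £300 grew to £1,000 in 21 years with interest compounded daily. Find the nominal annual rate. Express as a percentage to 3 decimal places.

5.734%

(1 + r/365)^7665 = 1,000/300 = 3.33333.
1 + r/365 = 3.33333^(1/7665) ≈ 1.000157, so r/365 ≈ 0.000157086.
r ≈ 365·0.000157086 = 5.73365%.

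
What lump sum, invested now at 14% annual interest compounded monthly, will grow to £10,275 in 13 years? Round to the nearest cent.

£1,682.45

Periodic rate = 14%/12 = 0.0116667; 156 periods.
P = 10,275/(1 + 0.14/12)^156 ≈ 10,275/6.1071803871 ≈ 1,682.4458.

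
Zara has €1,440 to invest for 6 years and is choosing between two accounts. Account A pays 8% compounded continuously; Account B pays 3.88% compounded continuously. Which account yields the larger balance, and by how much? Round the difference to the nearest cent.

Account A, by €509.68

Account A growth factor: e^(0.08·6) = e^0.48 ≈ 1.616074402; balance ≈ 2,327.1471.
Account B growth factor: e^(0.0388·6) = e^0.2328 ≈ 1.262129028; balance ≈ 1,817.4658.
Account A is larger by 509.6813.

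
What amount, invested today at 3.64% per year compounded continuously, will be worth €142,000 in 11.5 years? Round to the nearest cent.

P = A·e^(−rt) = 142,000·e^(−0.4186).
e^(−0.4186) ≈ 0.657967329569, so P ≈ 93,431.3608.

€93,431.36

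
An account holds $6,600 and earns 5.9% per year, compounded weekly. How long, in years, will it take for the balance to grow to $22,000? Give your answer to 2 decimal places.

20.42 years

We need (1 + 0.00113462)^(52t) = 3.3333, so 52t = ln 3.3333 / ln 1.001135 ≈ 1061.7304.
t ≈ 1061.7304/52 = 20.4179 years.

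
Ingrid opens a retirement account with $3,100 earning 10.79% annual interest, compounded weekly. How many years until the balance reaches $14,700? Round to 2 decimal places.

We need (1 + 0.002075)^(52t) = 4.7419, so 52t = ln 4.7419 / ln 1.002075 ≈ 750.8721.
t ≈ 750.8721/52 = 14.4398 years.

14.44 years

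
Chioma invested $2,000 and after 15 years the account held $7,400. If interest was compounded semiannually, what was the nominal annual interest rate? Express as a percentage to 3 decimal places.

(1 + r/2)^30 = 7,400/2,000 = 3.7.
1 + r/2 = 3.7^(1/30) ≈ 1.044576, so r/2 ≈ 0.044576.
r ≈ 2·0.044576 = 8.91521%.

8.915%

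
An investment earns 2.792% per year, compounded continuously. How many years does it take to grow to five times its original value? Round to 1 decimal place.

e^(0.02792t) = 5, so 0.02792t = ln 5 ≈ 1.6094.
t ≈ 1.6094/0.02792 ≈ 57.6446.

57.6 years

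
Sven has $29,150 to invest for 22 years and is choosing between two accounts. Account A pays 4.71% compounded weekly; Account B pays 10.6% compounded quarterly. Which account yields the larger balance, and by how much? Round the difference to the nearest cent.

A: (1 + 0.0471/52)^1144 ≈ 2.8171648423, so 29,150 × 2.8171648423 ≈ 82,120.3552.
B: (1 + 0.0265)^88 ≈ 9.9905161497, so 29,150 × 9.9905161497 ≈ 291,223.5458.
Difference ≈ 209,103.1906 in favor of B.

Account B, by $209,103.19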